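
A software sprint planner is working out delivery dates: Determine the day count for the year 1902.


Year: 1902
Check leap year rules:
Divisible by 4? No
1902 is not a leap year
Days: 365

365


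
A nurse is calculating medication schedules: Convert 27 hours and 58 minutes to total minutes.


Hours: 27
Minutes: 58
Convert hours to minutes: 27 x 60 = 1620
Add remaining minutes: 1620 + 58 = 1678

1678


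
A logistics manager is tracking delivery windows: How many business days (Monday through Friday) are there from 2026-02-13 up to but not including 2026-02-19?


Start: 2026-02-13 (Friday)
End (exclusive): 2026-02-19 (Thursday)
Total calendar days: 6
Full weeks: 6 // 7 = 0 -> 0 weekdays
Remaining 6 days starting on Friday:
  Fri(w), Sat(-), Sun(-), Mon(w), Tue(w), Wed(w) -> 4 weekdays
Total business days: 0 + 4 = 4

4


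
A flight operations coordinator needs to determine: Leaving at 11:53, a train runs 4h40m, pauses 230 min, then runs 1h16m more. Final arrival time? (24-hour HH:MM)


Depart: 11:53
Leg 1: +280 min -> 16:33
Layover: +230 min -> 20:23
Leg 2: +76 min -> 21:39
Total travel: 586 minutes = 9h 46m
Arrival: 21:39

21:39


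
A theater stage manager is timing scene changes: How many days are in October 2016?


Month: October
Year: 2016
October is a 31-day month
Total: 31 days

31


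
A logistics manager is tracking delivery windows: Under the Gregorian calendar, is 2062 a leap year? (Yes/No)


Year: 2062
Divisible by 4? 2062 / 4 = 515.5 -> No
Not divisible by 4, so NOT a leap year

No


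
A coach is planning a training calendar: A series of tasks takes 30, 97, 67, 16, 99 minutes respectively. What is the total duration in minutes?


Durations: 30, 97, 67, 16, 99
Running sum: 30
+ 97 = 127
+ 67 = 194
+ 16 = 210
+ 99 = 309
Total duration: 309 minutes
That is 5 hours and 9 minutes

309


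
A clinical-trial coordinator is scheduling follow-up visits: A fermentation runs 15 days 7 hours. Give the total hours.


Days: 15
Extra hours: 7
Hours per day: 24
Days to hours: 15 x 24 = 360
Total: 360 + 7 = 367

367


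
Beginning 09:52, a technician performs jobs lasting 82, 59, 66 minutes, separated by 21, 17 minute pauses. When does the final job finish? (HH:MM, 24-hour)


Start: 09:52 = 592 min from midnight
  after task 1 (82 min): 11:14
  after break (21 min): 11:35
  after task 2 (59 min): 12:34
  after break (17 min): 12:51
  after task 3 (66 min): 13:57
Total elapsed: 245 minutes
End time: 13:57

13:57


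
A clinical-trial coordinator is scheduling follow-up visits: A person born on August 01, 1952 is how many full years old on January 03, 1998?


Birth: 1952-08-01
Reference: 1998-01-03
Year difference: 1998 - 1952 = 46
Has birthday (08-01) occurred by 01-03? No
Birthday not yet reached this year -> subtract 1
Age in full years: 45

45


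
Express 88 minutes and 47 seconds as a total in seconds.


Minutes: 88
Seconds: 47
Convert minutes to seconds: 88 x 60 = 5280
Add remaining seconds: 5280 + 47 = 5327

5327


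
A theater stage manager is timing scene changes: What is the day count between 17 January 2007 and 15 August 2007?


Start date: 2007-01-17
End date: 2007-08-15
Jan 2007: +15 days
Feb 2007: +28 days
Mar 2007: +31 days
... (5 more months)
Total: 210 days

210


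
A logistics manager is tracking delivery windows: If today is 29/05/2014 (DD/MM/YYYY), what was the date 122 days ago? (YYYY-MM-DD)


Start: 2014-05-29
Subtracting 122 days
Days already passed in May: 29
After going back through May: 93 more days to subtract
April 2014: 30 days, 63 remaining
March 2014: 31 days, 32 remaining
February 2014: 28 days, 4 remaining
January 2014 has 31 days, need 4
Result: 2014-01-27

2014-01-27


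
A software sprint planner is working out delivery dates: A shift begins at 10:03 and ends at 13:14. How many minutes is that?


Start time: 10:03 = 603 minutes from midnight
End time: 13:14 = 794 minutes from midnight
Difference: 794 - 603 = 191 minutes
That is 3 hours and 11 minutes

191


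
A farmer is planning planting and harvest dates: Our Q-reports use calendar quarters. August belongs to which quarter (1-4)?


Month: August (month 8)
Q1: January-March (months 1-3)
Q2: April-June (months 4-6)
Q3: July-September (months 7-9)
Q4: October-December (months 10-12)
Month 8 falls in Q3

3


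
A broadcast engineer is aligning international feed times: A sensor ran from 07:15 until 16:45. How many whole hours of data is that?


Start: 07:15
End: 16:45
Hour difference: 16 - 7 = 9 hours
Minute difference: 45 - 15 = 30 minutes
Total minutes: 570
Complete hours: 570 / 60 = 9 (remainder 30)

9


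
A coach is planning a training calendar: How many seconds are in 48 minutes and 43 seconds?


Minutes: 48
Extra seconds: 43
Seconds per minute: 60
Minutes to seconds: 48 x 60 = 2880
Total: 2880 + 43 = 2923

2923


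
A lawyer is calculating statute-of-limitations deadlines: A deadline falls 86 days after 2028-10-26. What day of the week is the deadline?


Start: 2028-10-26 (Thursday)
Step 1 - find target date: add 86 days
  2028-10-26 + 86 days = 2029-01-20
Step 2 - day of week:
  86 mod 7 = 2
  Thursday + 2 days -> Saturday
Result: Saturday (2029-01-20)

Saturday


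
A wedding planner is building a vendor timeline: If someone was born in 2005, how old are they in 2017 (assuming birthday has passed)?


Birth year: 2005
Current year: 2017
Age = current year - birth year
Age = 2017 - 2005 = 12

12


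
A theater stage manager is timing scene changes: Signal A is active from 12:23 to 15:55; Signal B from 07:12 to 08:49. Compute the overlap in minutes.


Interval A: [743, 955] minutes from midnight
Interval B: [432, 529] minutes from midnight
Overlap start = max(743, 432) = 743
Overlap end = min(955, 529) = 529
End <= start, so the intervals do not overlap: 0 minutes

0


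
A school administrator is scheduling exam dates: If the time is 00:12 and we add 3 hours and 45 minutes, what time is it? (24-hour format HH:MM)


Start time: 00:12
Adding: 3 hours 45 minutes
Minutes: 12 + 45 = 57
Hours: 0 + 3 + 0 = 3
Result: 03:57

03:57


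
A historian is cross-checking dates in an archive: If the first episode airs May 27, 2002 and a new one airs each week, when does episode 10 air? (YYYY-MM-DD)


First occurrence: 2002-05-27 (occurrence 1)
Each occurrence is 7 days after the previous.
Occurrence 10 is 9 weeks after the first.
9 weeks = 63 days
2002-05-27 + 63 days = 2002-07-29

2002-07-29


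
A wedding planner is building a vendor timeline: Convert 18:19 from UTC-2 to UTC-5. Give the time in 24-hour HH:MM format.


Local time: 18:19 at UTC-2 (offset -2h)
Target zone: UTC-5 (offset -5h)
Difference: -5 - (-2) = -3 hours
Calculation: 18 + (-3) = 15
Result: 15:19

15:19


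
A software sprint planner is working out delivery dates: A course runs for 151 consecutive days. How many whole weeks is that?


Total days: 151
Days per week: 7
Division: 151 / 7 = 21 remainder 4
Complete weeks: 21
Remaining days: 4

21


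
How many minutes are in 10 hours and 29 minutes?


Hours: 10
Extra minutes: 29
Minutes per hour: 60
Hours to minutes: 10 x 60 = 600
Total: 600 + 29 = 629

629


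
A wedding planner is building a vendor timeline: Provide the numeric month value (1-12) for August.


Calendar month order:
7. July
8. August <--
9. September
August is month number 8

8


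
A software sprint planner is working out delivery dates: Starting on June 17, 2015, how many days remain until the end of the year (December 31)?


Start: June 17, 2015
End: December 31, 2015
Days left in June: 13
July: 31
August: 31
September: 30
October: 31
... plus remaining months
Sum of remaining months: 184
Total: 13 + 184 = 197

197


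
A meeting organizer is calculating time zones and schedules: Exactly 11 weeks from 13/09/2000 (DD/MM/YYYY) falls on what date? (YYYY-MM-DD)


Start: 2000-09-13
Weeks to add: 11
Convert to days: 11 x 7 = 77 days
Add 77 days to 2000-09-13
Result: 2000-11-29

2000-11-29


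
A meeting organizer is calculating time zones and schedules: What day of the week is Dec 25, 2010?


Date: 2010-12-25
January 1, 2010 is a Friday
Day of year: 359
Offset from Jan 1: 358 days
358 mod 7 = 1
Result: Saturday

Saturday


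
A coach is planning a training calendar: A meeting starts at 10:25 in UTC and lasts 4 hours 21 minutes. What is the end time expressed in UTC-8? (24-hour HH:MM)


Start: 10:25 in UTC
Step 1 - add duration:
  minutes: 25 + 21 = 46
  hours: 10 + 4 + 0 = 14
  end in UTC: 14:46
Step 2 - convert UTC -> UTC-8:
  offset difference: -8 - (0) = -8 hours
  14 + (-8) = 6 -> mod 24 = 6
Result: 06:46 in UTC-8

06:46


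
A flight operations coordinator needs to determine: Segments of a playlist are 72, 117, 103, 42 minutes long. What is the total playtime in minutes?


Durations: 72, 117, 103, 42
Running sum: 72
+ 117 = 189
+ 103 = 292
+ 42 = 334
Total duration: 334 minutes
That is 5 hours and 34 minutes

334


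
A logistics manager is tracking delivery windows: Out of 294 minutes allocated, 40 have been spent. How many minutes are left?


Total budget: 294 minutes
Time used: 40 minutes
Remaining: 294 - 40 = 254 minutes
Percent used: 13.6%
Percent remaining: 86.4%

254


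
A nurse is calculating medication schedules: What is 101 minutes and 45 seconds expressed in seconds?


Minutes: 101
Extra seconds: 45
Seconds per minute: 60
Minutes to seconds: 101 x 60 = 6060
Total: 6060 + 45 = 6105

6105


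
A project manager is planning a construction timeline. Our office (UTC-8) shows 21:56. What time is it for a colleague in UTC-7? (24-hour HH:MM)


Local time: 21:56 at UTC-8 (offset -8h)
Target zone: UTC-7 (offset -7h)
Difference: -7 - (-8) = 1 hours
Calculation: 21 + (1) = 22
Result: 22:56

22:56


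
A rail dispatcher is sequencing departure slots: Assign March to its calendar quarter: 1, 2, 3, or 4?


Month: March (month 3)
Q1: January-March (months 1-3)
Q2: April-June (months 4-6)
Q3: July-September (months 7-9)
Q4: October-December (months 10-12)
Month 3 falls in Q1

1


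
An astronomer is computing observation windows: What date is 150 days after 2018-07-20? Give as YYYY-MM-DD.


Start: 2018-07-20
Adding 150 days
Days remaining in July: 11
After July: 139 days still to add
August 2018: 31 days, 108 remaining
September 2018: 30 days, 78 remaining
October 2018: 31 days, 47 remaining
November 2018: 30 days, 17 remaining
Result: 2018-12-17

2018-12-17


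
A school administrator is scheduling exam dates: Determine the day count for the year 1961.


Year: 1961
Check leap year rules:
Divisible by 4? No
1961 is not a leap year
Days: 365

365


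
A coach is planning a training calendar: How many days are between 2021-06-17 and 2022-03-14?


Start date: 2021-06-17
End date: 2022-03-14
Jun 2021: +14 days
Jul 2021: +31 days
Aug 2021: +31 days
... (7 more months)
Total: 270 days

270


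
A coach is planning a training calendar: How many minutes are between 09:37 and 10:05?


Start time: 09:37 = 577 minutes from midnight
End time: 10:05 = 605 minutes from midnight
Difference: 605 - 577 = 28 minutes
That is 0 hours and 28 minutes

28


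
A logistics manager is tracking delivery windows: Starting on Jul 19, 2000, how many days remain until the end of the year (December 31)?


Start: July 19, 2000
End: December 31, 2000
Days left in July: 12
August: 31
September: 30
October: 31
November: 30
... plus remaining months
Sum of remaining months: 153
Total: 12 + 153 = 165

165


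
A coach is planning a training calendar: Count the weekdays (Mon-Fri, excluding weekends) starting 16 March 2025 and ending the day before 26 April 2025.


Start: 2025-03-16 (Sunday)
End (exclusive): 2025-04-26 (Saturday)
Total calendar days: 41
Full weeks: 41 // 7 = 5 -> 25 weekdays
Remaining 6 days starting on Sunday:
  Sun(-), Mon(w), Tue(w), Wed(w), Thu(w), Fri(w) -> 5 weekdays
Total business days: 25 + 5 = 30

30


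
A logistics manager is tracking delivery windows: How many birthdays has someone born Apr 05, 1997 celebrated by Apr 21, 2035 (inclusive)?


Birth: 1997-04-05
Reference: 2035-04-21
Year difference: 2035 - 1997 = 38
Has birthday (04-05) occurred by 04-21? Yes
Age in full years: 38

38


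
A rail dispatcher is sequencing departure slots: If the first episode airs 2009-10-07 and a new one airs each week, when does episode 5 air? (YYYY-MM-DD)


First occurrence: 2009-10-07 (occurrence 1)
Each occurrence is 7 days after the previous.
Occurrence 5 is 4 weeks after the first.
4 weeks = 28 days
2009-10-07 + 28 days = 2009-11-04

2009-11-04


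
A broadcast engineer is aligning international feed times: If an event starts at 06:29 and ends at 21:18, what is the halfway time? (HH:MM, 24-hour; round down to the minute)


Start time: 06:29 = 389 minutes from midnight
End time: 21:18 = 1278 minutes from midnight
Sum: 389 + 1278 = 1667
Midpoint: 1667 / 2 = 833 minutes
Convert: 833 / 60 = 13 hours, 53 minutes
Result: 13:53

13:53


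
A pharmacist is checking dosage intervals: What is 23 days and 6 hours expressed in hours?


Days: 23
Extra hours: 6
Hours per day: 24
Days to hours: 23 x 24 = 552
Total: 552 + 6 = 558

558


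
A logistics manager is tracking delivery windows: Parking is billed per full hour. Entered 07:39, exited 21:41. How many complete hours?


Start: 07:39
End: 21:41
Hour difference: 21 - 7 = 14 hours
Minute difference: 41 - 39 = 2 minutes
Total minutes: 842
Complete hours: 842 / 60 = 14 (remainder 2)

14


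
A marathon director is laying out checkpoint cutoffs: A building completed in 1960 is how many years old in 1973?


Birth year: 1960
Current year: 1973
Age = current year - birth year
Age = 1973 - 1960 = 13

13


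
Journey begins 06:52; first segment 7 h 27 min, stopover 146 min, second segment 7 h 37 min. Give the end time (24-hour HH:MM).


Depart: 06:52
Leg 1: +447 min -> 14:19
Layover: +146 min -> 16:45
Leg 2: +457 min -> 00:22
Total travel: 1050 minutes = 17h 30m
Arrival: 00:22

00:22


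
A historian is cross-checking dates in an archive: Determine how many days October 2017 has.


Month: October
Year: 2017
October is a 31-day month
Total: 31 days

31


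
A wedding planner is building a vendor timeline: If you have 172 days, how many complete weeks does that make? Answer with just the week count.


Total days: 172
Days per week: 7
Division: 172 / 7 = 24 remainder 4
Complete weeks: 24
Remaining days: 4

24


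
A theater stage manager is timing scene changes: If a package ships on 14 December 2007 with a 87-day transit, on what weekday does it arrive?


Start: 2007-12-14 (Friday)
Step 1 - find target date: add 87 days
  2007-12-14 + 87 days = 2008-03-10
Step 2 - day of week:
  87 mod 7 = 3
  Friday + 3 days -> Monday
Result: Monday (2008-03-10)

Monday


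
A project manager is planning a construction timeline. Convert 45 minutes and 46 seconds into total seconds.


Minutes: 45
Seconds: 46
Convert minutes to seconds: 45 x 60 = 2700
Add remaining seconds: 2700 + 46 = 2746

2746


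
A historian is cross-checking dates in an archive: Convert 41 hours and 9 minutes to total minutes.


Hours: 41
Extra minutes: 9
Minutes per hour: 60
Hours to minutes: 41 x 60 = 2460
Total: 2460 + 9 = 2469

2469


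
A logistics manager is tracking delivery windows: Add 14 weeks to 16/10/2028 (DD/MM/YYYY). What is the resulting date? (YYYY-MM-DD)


Start: 2028-10-16
Weeks to add: 14
Convert to days: 14 x 7 = 98 days
Add 98 days to 2028-10-16
Result: 2029-01-22

2029-01-22


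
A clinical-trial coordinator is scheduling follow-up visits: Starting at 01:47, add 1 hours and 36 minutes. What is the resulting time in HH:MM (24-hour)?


Start time: 01:47
Adding: 1 hours 36 minutes
Minutes: 47 + 36 = 83
Minute overflow: 83 >= 60, so carry 1 hour, minutes = 23
Hours: 1 + 1 + 1 = 3
Result: 03:23

03:23


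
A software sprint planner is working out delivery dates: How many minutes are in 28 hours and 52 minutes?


Hours: 28
Minutes: 52
Convert hours to minutes: 28 x 60 = 1680
Add remaining minutes: 1680 + 52 = 1732

1732


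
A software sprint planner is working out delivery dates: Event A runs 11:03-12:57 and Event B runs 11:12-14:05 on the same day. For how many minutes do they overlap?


Interval A: [663, 777] minutes from midnight
Interval B: [672, 845] minutes from midnight
Overlap start = max(663, 672) = 672
Overlap end = min(777, 845) = 777
Overlap = 777 - 672 = 105 minutes

105


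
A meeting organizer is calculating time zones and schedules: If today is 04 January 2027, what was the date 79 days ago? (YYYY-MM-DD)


Start: 2027-01-04
Subtracting 79 days
Days already passed in January: 4
After going back through January: 75 more days to subtract
December 2026: 31 days, 44 remaining
November 2026: 30 days, 14 remaining
October 2026 has 31 days, need 14
Result: 2026-10-17

2026-10-17


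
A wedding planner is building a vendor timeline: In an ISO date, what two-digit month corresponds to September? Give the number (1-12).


Calendar month order:
8. August
9. September <--
10. October
September is month number 9

9


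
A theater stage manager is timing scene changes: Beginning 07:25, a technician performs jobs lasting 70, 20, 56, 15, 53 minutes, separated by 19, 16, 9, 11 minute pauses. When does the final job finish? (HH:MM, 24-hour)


Start: 07:25 = 445 min from midnight
  after task 1 (70 min): 08:35
  after break (19 min): 08:54
  after task 2 (20 min): 09:14
  after break (16 min): 09:30
  after task 3 (56 min): 10:26
  after break (9 min): 10:35
  after task 4 (15 min): 10:50
  after break (11 min): 11:01
  after task 5 (53 min): 11:54
Total elapsed: 269 minutes
End time: 11:54

11:54


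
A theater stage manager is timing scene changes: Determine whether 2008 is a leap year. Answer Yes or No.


Year: 2008
Divisible by 4? 2008 / 4 = 502.0 -> Yes
Divisible by 100? 2008 / 100 = 20.08 -> No
Divisible by 4 but not 100, so it IS a leap year

Yes


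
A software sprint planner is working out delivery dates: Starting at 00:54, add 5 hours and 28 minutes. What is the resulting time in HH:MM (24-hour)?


Start time: 00:54
Adding: 5 hours 28 minutes
Minutes: 54 + 28 = 82
Minute overflow: 82 >= 60, so carry 1 hour, minutes = 22
Hours: 0 + 5 + 1 = 6
Result: 06:22

06:22


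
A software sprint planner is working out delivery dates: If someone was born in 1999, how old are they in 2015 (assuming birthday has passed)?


Birth year: 1999
Current year: 2015
Age = current year - birth year
Age = 2015 - 1999 = 16

16


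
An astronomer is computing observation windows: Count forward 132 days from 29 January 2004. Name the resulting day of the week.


Start: 2004-01-29 (Thursday)
Step 1 - find target date: add 132 days
  2004-01-29 + 132 days = 2004-06-09
Step 2 - day of week:
  132 mod 7 = 6
  Thursday + 6 days -> Wednesday
Result: Wednesday (2004-06-09)

Wednesday


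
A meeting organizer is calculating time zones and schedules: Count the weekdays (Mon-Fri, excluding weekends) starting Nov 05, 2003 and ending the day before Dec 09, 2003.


Start: 2003-11-05 (Wednesday)
End (exclusive): 2003-12-09 (Tuesday)
Total calendar days: 34
Full weeks: 34 // 7 = 4 -> 20 weekdays
Remaining 6 days starting on Wednesday:
  Wed(w), Thu(w), Fri(w), Sat(-), Sun(-), Mon(w) -> 4 weekdays
Total business days: 20 + 4 = 24

24


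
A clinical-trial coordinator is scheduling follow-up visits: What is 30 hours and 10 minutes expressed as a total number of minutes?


Hours: 30
Minutes: 10
Convert hours to minutes: 30 x 60 = 1800
Add remaining minutes: 1800 + 10 = 1810

1810


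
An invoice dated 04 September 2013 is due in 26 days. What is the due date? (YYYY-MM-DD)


Start: 2013-09-04
Adding 26 days
Days remaining in September: 26
Result: 2013-09-30

2013-09-30


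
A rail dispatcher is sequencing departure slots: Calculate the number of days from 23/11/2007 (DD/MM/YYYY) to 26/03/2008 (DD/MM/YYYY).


Start date: 2007-11-23
End date: 2008-03-26
Nov 2007: +8 days
Dec 2007: +31 days
Jan 2008: +31 days
Feb 2008: +29 days
Mar 2008: +25 days
Total: 124 days

124


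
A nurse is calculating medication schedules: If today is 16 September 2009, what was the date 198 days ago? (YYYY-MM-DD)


Start: 2009-09-16
Subtracting 198 days
Days already passed in September: 16
After going back through September: 182 more days to subtract
August 2009: 31 days, 151 remaining
July 2009: 31 days, 120 remaining
June 2009: 30 days, 90 remaining
May 2009: 31 days, 59 remaining
Result: 2009-03-02

2009-03-02


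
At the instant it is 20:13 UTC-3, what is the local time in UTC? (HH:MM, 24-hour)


Local time: 20:13 at UTC-3 (offset -3h)
Target zone: UTC (offset 0h)
Difference: 0 - (-3) = 3 hours
Calculation: 20 + (3) = 23
Result: 23:13

23:13


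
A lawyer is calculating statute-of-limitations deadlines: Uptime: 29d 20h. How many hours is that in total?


Days: 29
Extra hours: 20
Hours per day: 24
Days to hours: 29 x 24 = 696
Total: 696 + 20 = 716

716


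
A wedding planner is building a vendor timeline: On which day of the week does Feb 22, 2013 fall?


Date: 2013-02-22
January 1, 2013 is a Tuesday
Day of year: 53
Offset from Jan 1: 52 days
52 mod 7 = 3
Result: Friday

Friday


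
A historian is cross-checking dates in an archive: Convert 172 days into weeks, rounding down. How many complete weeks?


Total days: 172
Days per week: 7
Division: 172 / 7 = 24 remainder 4
Complete weeks: 24
Remaining days: 4

24


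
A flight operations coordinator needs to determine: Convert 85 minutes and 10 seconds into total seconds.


Minutes: 85
Seconds: 10
Convert minutes to seconds: 85 x 60 = 5100
Add remaining seconds: 5100 + 10 = 5110

5110


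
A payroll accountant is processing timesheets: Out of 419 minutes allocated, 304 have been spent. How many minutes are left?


Total budget: 419 minutes
Time used: 304 minutes
Remaining: 419 - 304 = 115 minutes
Percent used: 72.6%
Percent remaining: 27.4%

115


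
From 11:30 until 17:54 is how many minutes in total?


Start time: 11:30 = 690 minutes from midnight
End time: 17:54 = 1074 minutes from midnight
Difference: 1074 - 690 = 384 minutes
That is 6 hours and 24 minutes

384


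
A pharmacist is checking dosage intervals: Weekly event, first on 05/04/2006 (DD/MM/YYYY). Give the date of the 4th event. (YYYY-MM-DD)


First occurrence: 2006-04-05 (occurrence 1)
Each occurrence is 7 days after the previous.
Occurrence 4 is 3 weeks after the first.
3 weeks = 21 days
2006-04-05 + 21 days = 2006-04-26

2006-04-26


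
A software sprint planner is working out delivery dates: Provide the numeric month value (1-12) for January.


Calendar month order:
1. January <--
2. February
January is month number 1

1


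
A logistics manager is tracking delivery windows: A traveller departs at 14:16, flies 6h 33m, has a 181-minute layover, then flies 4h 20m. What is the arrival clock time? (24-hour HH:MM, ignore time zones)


Depart: 14:16
Leg 1: +393 min -> 20:49
Layover: +181 min -> 23:50
Leg 2: +260 min -> 04:10
Total travel: 834 minutes = 13h 54m
Arrival: 04:10

04:10


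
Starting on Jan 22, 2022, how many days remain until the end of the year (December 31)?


Start: January 22, 2022
End: December 31, 2022
Days left in January: 9
February: 28
March: 31
April: 30
May: 31
... plus remaining months
Sum of remaining months: 334
Total: 9 + 334 = 343

343


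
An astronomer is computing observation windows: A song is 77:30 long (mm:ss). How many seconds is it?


Minutes: 77
Extra seconds: 30
Seconds per minute: 60
Minutes to seconds: 77 x 60 = 4620
Total: 4620 + 30 = 4650

4650


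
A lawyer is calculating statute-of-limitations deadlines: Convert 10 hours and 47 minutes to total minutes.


Hours: 10
Extra minutes: 47
Minutes per hour: 60
Hours to minutes: 10 x 60 = 600
Total: 600 + 47 = 647

647


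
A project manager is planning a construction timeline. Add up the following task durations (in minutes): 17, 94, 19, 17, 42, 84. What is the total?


Durations: 17, 94, 19, 17, 42, 84
Running sum: 17
+ 94 = 111
+ 19 = 130
+ 17 = 147
+ 42 = 189
+ 84 = 273
Total duration: 273 minutes
That is 4 hours and 33 minutes

273


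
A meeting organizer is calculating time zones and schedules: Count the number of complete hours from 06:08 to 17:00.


Start: 06:08
End: 17:00
Hour difference: 17 - 6 = 11 hours
Minute difference: 0 - 8 = -8 minutes
Total minutes: 652
Complete hours: 652 / 60 = 10 (remainder 52)

10


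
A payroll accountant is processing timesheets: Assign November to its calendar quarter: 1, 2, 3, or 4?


Month: November (month 11)
Q1: January-March (months 1-3)
Q2: April-June (months 4-6)
Q3: July-September (months 7-9)
Q4: October-December (months 10-12)
Month 11 falls in Q4

4


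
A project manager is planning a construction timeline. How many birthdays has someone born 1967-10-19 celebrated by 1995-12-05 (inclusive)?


Birth: 1967-10-19
Reference: 1995-12-05
Year difference: 1995 - 1967 = 28
Has birthday (10-19) occurred by 12-05? Yes
Age in full years: 28

28


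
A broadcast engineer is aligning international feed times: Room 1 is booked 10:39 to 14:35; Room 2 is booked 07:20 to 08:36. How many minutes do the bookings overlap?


Interval A: [639, 875] minutes from midnight
Interval B: [440, 516] minutes from midnight
Overlap start = max(639, 440) = 639
Overlap end = min(875, 516) = 516
End <= start, so the intervals do not overlap: 0 minutes

0


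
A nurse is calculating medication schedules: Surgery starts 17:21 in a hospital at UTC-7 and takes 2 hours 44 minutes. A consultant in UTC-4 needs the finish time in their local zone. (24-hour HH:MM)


Start: 17:21 in UTC-7
Step 1 - add duration:
  minutes: 21 + 44 = 65 (carry 1h)
  hours: 17 + 2 + 1 = 20
  end in UTC-7: 20:05
Step 2 - convert UTC-7 -> UTC-4:
  offset difference: -4 - (-7) = 3 hours
  20 + (3) = 23 -> mod 24 = 23
Result: 23:05 in UTC-4

23:05


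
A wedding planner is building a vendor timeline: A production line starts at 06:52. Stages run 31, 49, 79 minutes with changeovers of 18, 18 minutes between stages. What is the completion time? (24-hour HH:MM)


Start: 06:52 = 412 min from midnight
  after task 1 (31 min): 07:23
  after break (18 min): 07:41
  after task 2 (49 min): 08:30
  after break (18 min): 08:48
  after task 3 (79 min): 10:07
Total elapsed: 195 minutes
End time: 10:07

10:07


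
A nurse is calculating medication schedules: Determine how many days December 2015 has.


Month: December
Year: 2015
December is a 31-day month
Total: 31 days

31


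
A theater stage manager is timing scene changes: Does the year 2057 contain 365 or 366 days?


Year: 2057
Check leap year rules:
Divisible by 4? No
2057 is not a leap year
Days: 365

365


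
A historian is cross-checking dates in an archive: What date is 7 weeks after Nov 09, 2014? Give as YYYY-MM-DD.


Start: 2014-11-09
Weeks to add: 7
Convert to days: 7 x 7 = 49 days
Add 49 days to 2014-11-09
Result: 2014-12-28

2014-12-28


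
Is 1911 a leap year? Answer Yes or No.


Year: 1911
Divisible by 4? 1911 / 4 = 477.75 -> No
Not divisible by 4, so NOT a leap year

No


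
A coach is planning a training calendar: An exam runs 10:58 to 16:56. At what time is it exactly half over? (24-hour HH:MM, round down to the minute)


Start time: 10:58 = 658 minutes from midnight
End time: 16:56 = 1016 minutes from midnight
Sum: 658 + 1016 = 1674
Midpoint: 1674 / 2 = 837 minutes
Convert: 837 / 60 = 13 hours, 57 minutes
Result: 13:57

13:57


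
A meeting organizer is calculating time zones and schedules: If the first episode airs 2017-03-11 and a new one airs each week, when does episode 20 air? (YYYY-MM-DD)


First occurrence: 2017-03-11 (occurrence 1)
Each occurrence is 7 days after the previous.
Occurrence 20 is 19 weeks after the first.
19 weeks = 133 days
2017-03-11 + 133 days = 2017-07-22

2017-07-22


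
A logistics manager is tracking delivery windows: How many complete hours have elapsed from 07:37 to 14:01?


Start: 07:37
End: 14:01
Hour difference: 14 - 7 = 7 hours
Minute difference: 1 - 37 = -36 minutes
Total minutes: 384
Complete hours: 384 / 60 = 6 (remainder 24)

6


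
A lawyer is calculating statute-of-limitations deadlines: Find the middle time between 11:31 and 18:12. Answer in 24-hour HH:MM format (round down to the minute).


Start time: 11:31 = 691 minutes from midnight
End time: 18:12 = 1092 minutes from midnight
Sum: 691 + 1092 = 1783
Midpoint: 1783 / 2 = 891 minutes
Convert: 891 / 60 = 14 hours, 51 minutes
Result: 14:51

14:51


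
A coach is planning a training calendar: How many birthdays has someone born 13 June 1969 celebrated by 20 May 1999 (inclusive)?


Birth: 1969-06-13
Reference: 1999-05-20
Year difference: 1999 - 1969 = 30
Has birthday (06-13) occurred by 05-20? No
Birthday not yet reached this year -> subtract 1
Age in full years: 29

29


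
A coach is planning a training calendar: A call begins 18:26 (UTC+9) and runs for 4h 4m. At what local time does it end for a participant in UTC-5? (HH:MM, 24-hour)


Start: 18:26 in UTC+9
Step 1 - add duration:
  minutes: 26 + 4 = 30
  hours: 18 + 4 + 0 = 22
  end in UTC+9: 22:30
Step 2 - convert UTC+9 -> UTC-5:
  offset difference: -5 - (9) = -14 hours
  22 + (-14) = 8 -> mod 24 = 8
Result: 08:30 in UTC-5

08:30


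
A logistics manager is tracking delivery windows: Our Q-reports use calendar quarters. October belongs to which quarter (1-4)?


Month: October (month 10)
Q1: January-March (months 1-3)
Q2: April-June (months 4-6)
Q3: July-September (months 7-9)
Q4: October-December (months 10-12)
Month 10 falls in Q4

4


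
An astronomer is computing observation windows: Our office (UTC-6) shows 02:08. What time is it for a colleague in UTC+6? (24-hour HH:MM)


Local time: 02:08 at UTC-6 (offset -6h)
Target zone: UTC+6 (offset 6h)
Difference: 6 - (-6) = 12 hours
Calculation: 2 + (12) = 14
Result: 14:08

14:08


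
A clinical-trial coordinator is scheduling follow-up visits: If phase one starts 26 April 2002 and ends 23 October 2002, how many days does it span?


Start date: 2002-04-26
End date: 2002-10-23
Apr 2002: +5 days
May 2002: +31 days
Jun 2002: +30 days
... (4 more months)
Total: 180 days

180


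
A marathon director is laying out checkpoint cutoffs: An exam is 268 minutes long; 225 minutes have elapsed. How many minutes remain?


Total budget: 268 minutes
Time used: 225 minutes
Remaining: 268 - 225 = 43 minutes
Percent used: 84.0%
Percent remaining: 16.0%

43


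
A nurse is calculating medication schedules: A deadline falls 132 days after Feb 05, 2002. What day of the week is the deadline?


Start: 2002-02-05 (Tuesday)
Step 1 - find target date: add 132 days
  2002-02-05 + 132 days = 2002-06-17
Step 2 - day of week:
  132 mod 7 = 6
  Tuesday + 6 days -> Monday
Result: Monday (2002-06-17)

Monday


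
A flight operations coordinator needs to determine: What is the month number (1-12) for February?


Calendar month order:
1. January
2. February <--
3. March
February is month number 2

2


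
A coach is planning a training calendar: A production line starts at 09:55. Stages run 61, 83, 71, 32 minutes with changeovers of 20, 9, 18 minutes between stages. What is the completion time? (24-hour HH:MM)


Start: 09:55 = 595 min from midnight
  after task 1 (61 min): 10:56
  after break (20 min): 11:16
  after task 2 (83 min): 12:39
  after break (9 min): 12:48
  after task 3 (71 min): 13:59
  after break (18 min): 14:17
  after task 4 (32 min): 14:49
Total elapsed: 294 minutes
End time: 14:49

14:49


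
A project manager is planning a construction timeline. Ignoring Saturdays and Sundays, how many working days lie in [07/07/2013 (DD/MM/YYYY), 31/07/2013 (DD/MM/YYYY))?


Start: 2013-07-07 (Sunday)
End (exclusive): 2013-07-31 (Wednesday)
Total calendar days: 24
Full weeks: 24 // 7 = 3 -> 15 weekdays
Remaining 3 days starting on Sunday:
  Sun(-), Mon(w), Tue(w) -> 2 weekdays
Total business days: 15 + 2 = 17

17


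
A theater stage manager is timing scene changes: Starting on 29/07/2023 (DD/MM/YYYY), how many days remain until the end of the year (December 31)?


Start: July 29, 2023
End: December 31, 2023
Days left in July: 2
August: 31
September: 30
October: 31
November: 30
... plus remaining months
Sum of remaining months: 153
Total: 2 + 153 = 155

155


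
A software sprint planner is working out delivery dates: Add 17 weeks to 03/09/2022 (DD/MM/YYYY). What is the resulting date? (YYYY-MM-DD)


Start: 2022-09-03
Weeks to add: 17
Convert to days: 17 x 7 = 119 days
Add 119 days to 2022-09-03
Result: 2022-12-31

2022-12-31


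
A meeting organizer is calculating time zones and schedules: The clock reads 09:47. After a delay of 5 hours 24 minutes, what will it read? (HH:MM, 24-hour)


Start time: 09:47
Adding: 5 hours 24 minutes
Minutes: 47 + 24 = 71
Minute overflow: 71 >= 60, so carry 1 hour, minutes = 11
Hours: 9 + 5 + 1 = 15
Result: 15:11

15:11


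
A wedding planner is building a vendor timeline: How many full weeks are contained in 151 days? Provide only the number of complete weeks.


Total days: 151
Days per week: 7
Division: 151 / 7 = 21 remainder 4
Complete weeks: 21
Remaining days: 4

21


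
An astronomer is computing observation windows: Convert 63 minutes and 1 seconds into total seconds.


Minutes: 63
Seconds: 1
Convert minutes to seconds: 63 x 60 = 3780
Add remaining seconds: 3780 + 1 = 3781

3781


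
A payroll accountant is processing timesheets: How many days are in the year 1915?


Year: 1915
Check leap year rules:
Divisible by 4? No
1915 is not a leap year
Days: 365

365


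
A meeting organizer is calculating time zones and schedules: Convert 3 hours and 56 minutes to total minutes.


Hours: 3
Extra minutes: 56
Minutes per hour: 60
Hours to minutes: 3 x 60 = 180
Total: 180 + 56 = 236

236


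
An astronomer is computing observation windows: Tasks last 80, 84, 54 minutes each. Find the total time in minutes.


Durations: 80, 84, 54
Running sum: 80
+ 84 = 164
+ 54 = 218
Total duration: 218 minutes
That is 3 hours and 38 minutes

218


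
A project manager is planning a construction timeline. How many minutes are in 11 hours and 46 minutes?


Hours: 11
Minutes: 46
Convert hours to minutes: 11 x 60 = 660
Add remaining minutes: 660 + 46 = 706

706


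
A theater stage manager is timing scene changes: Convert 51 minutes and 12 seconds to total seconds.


Minutes: 51
Extra seconds: 12
Seconds per minute: 60
Minutes to seconds: 51 x 60 = 3060
Total: 3060 + 12 = 3072

3072


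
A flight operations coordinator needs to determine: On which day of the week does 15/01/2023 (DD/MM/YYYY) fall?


Date: 2023-01-15
January 1, 2023 is a Sunday
Day of year: 15
Offset from Jan 1: 14 days
14 mod 7 = 0
Result: Sunday

Sunday


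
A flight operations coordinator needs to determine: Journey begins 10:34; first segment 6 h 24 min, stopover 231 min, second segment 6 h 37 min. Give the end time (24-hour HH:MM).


Depart: 10:34
Leg 1: +384 min -> 16:58
Layover: +231 min -> 20:49
Leg 2: +397 min -> 03:26
Total travel: 1012 minutes = 16h 52m
Arrival: 03:26

03:26


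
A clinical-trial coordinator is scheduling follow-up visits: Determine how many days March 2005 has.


Month: March
Year: 2005
March is a 31-day month
Total: 31 days

31


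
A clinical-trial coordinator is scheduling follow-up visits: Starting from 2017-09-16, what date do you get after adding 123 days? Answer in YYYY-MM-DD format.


Start: 2017-09-16
Adding 123 days
Days remaining in September: 14
After September: 109 days still to add
October 2017: 31 days, 78 remaining
November 2017: 30 days, 48 remaining
December 2017: 31 days, 17 remaining
January 2018 has 31 days, need 17
Result: 2018-01-17

2018-01-17


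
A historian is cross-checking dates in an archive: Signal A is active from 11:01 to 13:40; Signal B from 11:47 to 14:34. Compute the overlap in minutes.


Interval A: [661, 820] minutes from midnight
Interval B: [707, 874] minutes from midnight
Overlap start = max(661, 707) = 707
Overlap end = min(820, 874) = 820
Overlap = 820 - 707 = 113 minutes

113


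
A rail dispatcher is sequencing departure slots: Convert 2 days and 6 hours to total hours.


Days: 2
Extra hours: 6
Hours per day: 24
Days to hours: 2 x 24 = 48
Total: 48 + 6 = 54

54


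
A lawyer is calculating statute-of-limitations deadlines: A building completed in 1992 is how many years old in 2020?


Birth year: 1992
Current year: 2020
Age = current year - birth year
Age = 2020 - 1992 = 28

28


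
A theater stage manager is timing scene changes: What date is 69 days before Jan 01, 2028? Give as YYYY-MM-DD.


Start: 2028-01-01
Subtracting 69 days
Days already passed in January: 1
After going back through January: 68 more days to subtract
December 2027: 31 days, 37 remaining
November 2027: 30 days, 7 remaining
October 2027 has 31 days, need 7
Result: 2027-10-24

2027-10-24


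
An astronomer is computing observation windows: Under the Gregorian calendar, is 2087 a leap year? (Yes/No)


Year: 2087
Divisible by 4? 2087 / 4 = 521.75 -> No
Not divisible by 4, so NOT a leap year

No


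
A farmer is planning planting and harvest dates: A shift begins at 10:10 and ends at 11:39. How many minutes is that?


Start time: 10:10 = 610 minutes from midnight
End time: 11:39 = 699 minutes from midnight
Difference: 699 - 610 = 89 minutes
That is 1 hours and 29 minutes

89


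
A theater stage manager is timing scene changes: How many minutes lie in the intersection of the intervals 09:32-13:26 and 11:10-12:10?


Interval A: [572, 806] minutes from midnight
Interval B: [670, 730] minutes from midnight
Overlap start = max(572, 670) = 670
Overlap end = min(806, 730) = 730
Overlap = 730 - 670 = 60 minutes

60


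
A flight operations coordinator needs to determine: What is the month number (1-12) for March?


Calendar month order:
2. February
3. March <--
4. April
March is month number 3

3


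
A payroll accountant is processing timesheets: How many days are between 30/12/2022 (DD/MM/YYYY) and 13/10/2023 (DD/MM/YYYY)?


Start date: 2022-12-30
End date: 2023-10-13
Dec 2022: +2 days
Jan 2023: +31 days
Feb 2023: +28 days
... (8 more months)
Total: 287 days

287


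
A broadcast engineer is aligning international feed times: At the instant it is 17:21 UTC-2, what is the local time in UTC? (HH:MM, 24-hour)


Local time: 17:21 at UTC-2 (offset -2h)
Target zone: UTC (offset 0h)
Difference: 0 - (-2) = 2 hours
Calculation: 17 + (2) = 19
Result: 19:21

19:21


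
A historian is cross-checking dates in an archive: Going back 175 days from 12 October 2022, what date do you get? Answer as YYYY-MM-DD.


Start: 2022-10-12
Subtracting 175 days
Days already passed in October: 12
After going back through October: 163 more days to subtract
September 2022: 30 days, 133 remaining
August 2022: 31 days, 102 remaining
July 2022: 31 days, 71 remaining
June 2022: 30 days, 41 remaining
Result: 2022-04-20

2022-04-20


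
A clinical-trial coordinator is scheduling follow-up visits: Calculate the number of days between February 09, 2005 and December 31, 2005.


Start: February 09, 2005
End: December 31, 2005
Days left in February: 19
March: 31
April: 30
May: 31
June: 30
... plus remaining months
Sum of remaining months: 306
Total: 19 + 306 = 325

325


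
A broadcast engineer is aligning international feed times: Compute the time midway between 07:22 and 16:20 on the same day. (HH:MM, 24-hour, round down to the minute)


Start time: 07:22 = 442 minutes from midnight
End time: 16:20 = 980 minutes from midnight
Sum: 442 + 980 = 1422
Midpoint: 1422 / 2 = 711 minutes
Convert: 711 / 60 = 11 hours, 51 minutes
Result: 11:51

11:51
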